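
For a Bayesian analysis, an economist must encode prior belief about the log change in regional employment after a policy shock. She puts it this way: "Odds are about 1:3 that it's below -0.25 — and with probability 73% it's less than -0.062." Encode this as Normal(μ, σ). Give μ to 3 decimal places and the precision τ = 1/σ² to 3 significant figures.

For Normal(μ,σ), the p-quantile is μ + z_p·σ. Here z_{0.25} = -0.6745, z_{0.73} = 0.6128.
So -0.25 = μ − 0.6745σ and -0.062 = μ + 0.6128σ.
Subtracting: σ = (-0.062 − -0.25)/(0.6128 − (-0.6745)) = 0.146.
Then μ = -0.25 − (-0.6745)·0.146 = -0.151.
Precision τ = 1/σ² = 1/0.146² = 46.9.

μ = -0.151, τ = 46.9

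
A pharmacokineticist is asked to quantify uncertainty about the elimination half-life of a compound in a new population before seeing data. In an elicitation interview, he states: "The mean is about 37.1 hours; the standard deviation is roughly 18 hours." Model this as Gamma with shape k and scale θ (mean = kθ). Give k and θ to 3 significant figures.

k ≈ 4.25, θ ≈ 8.73

For Gamma(k, scale θ): mean = kθ, variance = kθ², so CV = 1/√k.
CV = SD/mean = 18/37.1 = 0.4852, hence k = 1/CV² = 4.25.
Then θ = mean/k = 37.1/4.25 = 8.73.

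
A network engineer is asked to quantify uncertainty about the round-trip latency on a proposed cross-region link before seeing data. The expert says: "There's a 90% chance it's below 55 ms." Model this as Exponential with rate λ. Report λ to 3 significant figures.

λ ≈ 0.0419

P(T < 55.0) = 1 − e^(−λ·55.0) = 0.9, so λ = −ln(1−0.9)/55.0 = −ln(0.1)/55.0 = 0.0419.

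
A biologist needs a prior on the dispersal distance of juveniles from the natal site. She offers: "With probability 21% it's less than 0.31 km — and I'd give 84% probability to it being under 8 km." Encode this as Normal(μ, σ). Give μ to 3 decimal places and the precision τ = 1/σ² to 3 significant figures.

μ = 3.754, τ = 0.0548

The p-quantile of Normal(μ,σ) is μ + z_p·σ, with z_{0.21} = -0.8064 and z_{0.84} = 0.9945.
Eliminate σ: μ = (z₂·x₁ − z₁·x₂)/(z₂ − z₁) = (0.9945·0.31 − (-0.8064)·8)/1.801 = 3.754.
Then σ = (x₂ − x₁)/(z₂ − z₁) = (8 − 0.31)/1.801 = 4.270.
Precision τ = 1/σ² = 1/4.27² = 0.0548.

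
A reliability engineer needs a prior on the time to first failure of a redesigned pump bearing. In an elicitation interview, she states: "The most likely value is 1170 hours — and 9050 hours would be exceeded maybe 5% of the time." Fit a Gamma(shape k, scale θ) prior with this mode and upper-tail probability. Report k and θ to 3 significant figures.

k ≈ 1.51, θ ≈ 2310

Gamma(k,θ) with k>1 has mode (k−1)θ, so θ = 1170/(k−1).
Need P(X < 9050) = 0.95 with θ tied to k this way. Start at k = 2, θ = 1170: P(X<9050) ≈ 0.996.
Too high — lower k to spread out. Iterating converges to k ≈ 1.51.
Then θ = 1170/(1.51−1) ≈ 2310.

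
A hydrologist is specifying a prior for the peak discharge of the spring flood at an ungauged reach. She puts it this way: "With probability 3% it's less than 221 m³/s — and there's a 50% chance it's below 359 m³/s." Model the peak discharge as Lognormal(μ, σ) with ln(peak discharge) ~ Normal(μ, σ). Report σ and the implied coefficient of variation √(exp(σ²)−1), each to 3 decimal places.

σ ≈ 0.258, CV ≈ 0.262

If T ~ Lognormal(μ,σ) then ln T ~ Normal(μ,σ), so the p-quantile of ln T is μ + z_p·σ.
ln(221) = 5.398 and ln(359) = 5.883; z_{0.03} = -1.881, z_{0.5} = 0.
σ = (5.883 − 5.398)/(0 − (-1.881)) = 0.258.
μ = 5.398 − (-1.881)·0.258 = 5.883.
CV = √(exp(σ²)−1) = √(exp(0.0665)−1) = 0.262.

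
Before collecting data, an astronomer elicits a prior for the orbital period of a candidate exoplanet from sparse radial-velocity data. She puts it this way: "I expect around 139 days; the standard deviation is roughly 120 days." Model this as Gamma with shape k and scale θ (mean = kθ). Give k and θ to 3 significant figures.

k ≈ 1.34, θ ≈ 104

For Gamma(k, scale θ): mean = kθ, variance = kθ², so CV = 1/√k.
CV = SD/mean = 120/139 = 0.8633, hence k = 1/CV² = 1.34.
Then θ = mean/k = 139/1.34 = 104.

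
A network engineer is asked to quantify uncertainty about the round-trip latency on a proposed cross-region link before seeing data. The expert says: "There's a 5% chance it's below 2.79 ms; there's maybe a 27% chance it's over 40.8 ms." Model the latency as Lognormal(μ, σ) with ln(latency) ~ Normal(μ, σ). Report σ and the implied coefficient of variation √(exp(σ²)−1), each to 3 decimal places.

σ ≈ 1.188, CV ≈ 1.762

If T ~ Lognormal(μ,σ) then ln T ~ Normal(μ,σ), so the p-quantile of ln T is μ + z_p·σ.
ln(2.79) = 1.026 and ln(40.8) = 3.709; z_{0.05} = -1.645, z_{0.73} = 0.6128.
σ = (3.709 − 1.026)/(0.6128 − (-1.645)) = 1.188.
μ = 1.026 − (-1.645)·1.188 = 2.981.
CV = √(exp(σ²)−1) = √(exp(1.4119)−1) = 1.762.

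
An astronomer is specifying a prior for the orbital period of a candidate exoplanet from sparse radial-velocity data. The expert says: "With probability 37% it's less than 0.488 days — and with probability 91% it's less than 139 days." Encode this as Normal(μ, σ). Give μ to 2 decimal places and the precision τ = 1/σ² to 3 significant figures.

μ = 27.97, τ = 0.000146

For Normal(μ,σ), the p-quantile is μ + z_p·σ. Here z_{0.37} = -0.3319, z_{0.91} = 1.341.
So 0.488 = μ − 0.3319σ and 139 = μ + 1.341σ.
Subtracting: σ = (139 − 0.488)/(1.341 − (-0.3319)) = 82.81.
Then μ = 0.488 − (-0.3319)·82.81 = 27.97.
Precision τ = 1/σ² = 1/82.81² = 0.000146.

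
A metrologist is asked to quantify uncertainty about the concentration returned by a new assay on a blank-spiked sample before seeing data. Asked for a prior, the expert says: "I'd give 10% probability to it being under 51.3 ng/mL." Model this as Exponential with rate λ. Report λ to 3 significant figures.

λ ≈ 0.00205

P(T < 51.3) = 1 − e^(−λ·51.3) = 0.1, so λ = −ln(1−0.1)/51.3 = −ln(0.9)/51.3 = 0.00205.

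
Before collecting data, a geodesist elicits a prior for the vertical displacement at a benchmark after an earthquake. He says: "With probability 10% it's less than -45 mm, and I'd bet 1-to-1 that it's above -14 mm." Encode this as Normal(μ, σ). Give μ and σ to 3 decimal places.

The p-quantile of Normal(μ,σ) is μ + z_p·σ, with z_{0.1} = -1.282 and z_{0.5} = 0.
Eliminate σ: μ = (z₂·x₁ − z₁·x₂)/(z₂ − z₁) = (0·-45 − (-1.282)·-14)/1.282 = -14.000.
Then σ = (x₂ − x₁)/(z₂ − z₁) = (-14 − -45)/1.282 = 24.189.

μ = -14.000, σ = 24.189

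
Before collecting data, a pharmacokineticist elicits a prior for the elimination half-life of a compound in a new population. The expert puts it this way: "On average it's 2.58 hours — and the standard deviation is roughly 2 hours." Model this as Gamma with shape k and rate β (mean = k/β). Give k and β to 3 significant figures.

k ≈ 1.66, β ≈ 0.645

For Gamma(k, rate β): mean = k/β, variance = k/β², so CV = 1/√k.
CV = SD/mean = 2/2.58 = 0.7752, hence k = 1/CV² = 1.66.
Then β = k/mean = 1.66/2.58 = 0.645.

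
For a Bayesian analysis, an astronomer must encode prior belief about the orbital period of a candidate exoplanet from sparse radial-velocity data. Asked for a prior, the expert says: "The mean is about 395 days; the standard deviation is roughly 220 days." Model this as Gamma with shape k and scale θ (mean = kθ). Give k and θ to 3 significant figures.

For Gamma(k, scale θ): mean = kθ, variance = kθ², so CV = 1/√k.
CV = SD/mean = 220/395 = 0.557, hence k = 1/CV² = 3.22.
Then θ = mean/k = 395/3.22 = 123.

k ≈ 3.22, θ ≈ 123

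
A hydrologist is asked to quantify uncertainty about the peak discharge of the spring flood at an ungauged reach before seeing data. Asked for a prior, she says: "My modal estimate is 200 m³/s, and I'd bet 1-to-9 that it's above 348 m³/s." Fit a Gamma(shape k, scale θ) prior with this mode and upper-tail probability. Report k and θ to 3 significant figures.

k ≈ 7.19, θ ≈ 32.3

Gamma(k,θ) with k>1 has mode (k−1)θ, so θ = 200/(k−1).
Need P(X < 348) = 0.9 with θ tied to k this way. Start at k = 2, θ = 200: P(X<348) ≈ 0.519.
Too low — raise k to concentrate. Iterating converges to k ≈ 7.19.
Then θ = 200/(7.19−1) ≈ 32.3.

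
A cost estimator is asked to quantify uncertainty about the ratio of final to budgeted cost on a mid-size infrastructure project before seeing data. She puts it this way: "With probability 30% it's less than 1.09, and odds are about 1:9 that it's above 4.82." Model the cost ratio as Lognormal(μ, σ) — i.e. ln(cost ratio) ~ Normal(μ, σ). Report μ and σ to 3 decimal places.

μ ≈ 0.518, σ ≈ 0.823

If T ~ Lognormal(μ,σ) then ln T ~ Normal(μ,σ), so the p-quantile of ln T is μ + z_p·σ.
ln(1.09) = 0.08618 and ln(4.82) = 1.573; z_{0.3} = -0.5244, z_{0.9} = 1.282.
σ = (1.573 − 0.08618)/(1.282 − (-0.5244)) = 0.823.
μ = 0.08618 − (-0.5244)·0.823 = 0.518.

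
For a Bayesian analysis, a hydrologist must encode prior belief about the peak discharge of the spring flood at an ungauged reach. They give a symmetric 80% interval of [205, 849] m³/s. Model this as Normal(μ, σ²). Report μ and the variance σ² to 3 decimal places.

μ = 527.000, σ² = 63130.550

A symmetric 80% interval runs μ ± z·σ with z = 1.282.
Half-width = 322, so σ = 322/1.282 = 251.2579 and σ² = 63130.550.
μ is the interval midpoint, 527.000.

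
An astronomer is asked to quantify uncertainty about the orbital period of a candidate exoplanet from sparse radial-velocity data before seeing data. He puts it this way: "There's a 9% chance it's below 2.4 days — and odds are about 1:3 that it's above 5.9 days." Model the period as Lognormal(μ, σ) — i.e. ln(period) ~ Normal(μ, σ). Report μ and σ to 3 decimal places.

If T ~ Lognormal(μ,σ) then ln T ~ Normal(μ,σ), so the p-quantile of ln T is μ + z_p·σ.
ln(2.4) = 0.8755 and ln(5.9) = 1.775; z_{0.09} = -1.341, z_{0.75} = 0.6745.
σ = (1.775 − 0.8755)/(0.6745 − (-1.341)) = 0.446.
μ = 0.8755 − (-1.341)·0.446 = 1.474.

μ ≈ 1.474, σ ≈ 0.446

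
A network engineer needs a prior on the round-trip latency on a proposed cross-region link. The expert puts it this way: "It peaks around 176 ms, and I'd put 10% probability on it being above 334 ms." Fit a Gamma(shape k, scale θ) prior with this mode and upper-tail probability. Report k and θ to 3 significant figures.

Gamma(k,θ) with k>1 has mode (k−1)θ, so θ = 176/(k−1).
Need P(X < 334) = 0.9 with θ tied to k this way. Start at k = 2, θ = 176: P(X<334) ≈ 0.566.
Too low — raise k to concentrate. Iterating converges to k ≈ 5.66.
Then θ = 176/(5.66−1) ≈ 37.8.

k ≈ 5.66, θ ≈ 37.8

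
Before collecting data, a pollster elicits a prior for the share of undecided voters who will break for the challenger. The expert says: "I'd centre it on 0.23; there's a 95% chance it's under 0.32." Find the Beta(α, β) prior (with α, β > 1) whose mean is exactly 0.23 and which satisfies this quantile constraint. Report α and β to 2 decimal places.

α ≈ 14.88, β ≈ 49.83

With mean 0.23 fixed, write α = 0.23s, β = 0.77s where s = α+β.
Need P(θ < 0.32) = 0.95 under Beta(0.23s, 0.77s). Normal approximation: (q−m)/√(m(1−m)/s) ≈ z_{0.95} = 1.64, so s ≈ 0.23·0.77·(1.64)²/(0.32−0.23)² = 59.2.
At s = 59.2: P(θ<0.32) ≈ 0.943. Adjusting to match 0.95 gives s ≈ 64.71.
So α = 0.23·64.71 ≈ 14.88, β = 0.77·64.71 ≈ 49.83.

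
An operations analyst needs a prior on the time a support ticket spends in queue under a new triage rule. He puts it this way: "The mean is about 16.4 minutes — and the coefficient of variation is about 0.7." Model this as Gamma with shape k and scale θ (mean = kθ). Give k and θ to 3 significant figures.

k ≈ 2.04, θ ≈ 8.04

For Gamma(k, scale θ): mean = kθ, variance = kθ², so CV = 1/√k.
CV = 0.7, hence k = 1/CV² = 2.04.
Then θ = mean/k = 16.4/2.04 = 8.04.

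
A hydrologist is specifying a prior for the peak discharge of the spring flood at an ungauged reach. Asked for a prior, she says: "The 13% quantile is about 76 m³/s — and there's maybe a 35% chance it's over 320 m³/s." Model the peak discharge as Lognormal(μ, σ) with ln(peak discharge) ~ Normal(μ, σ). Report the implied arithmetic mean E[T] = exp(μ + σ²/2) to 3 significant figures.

E[T] ≈ 349 m³/s

If T ~ Lognormal(μ,σ) then ln T ~ Normal(μ,σ), so the p-quantile of ln T is μ + z_p·σ.
ln(76) = 4.331 and ln(320) = 5.768; z_{0.13} = -1.126, z_{0.65} = 0.3853.
σ = (5.768 − 4.331)/(0.3853 − (-1.126)) = 0.951.
μ = 4.331 − (-1.126)·0.951 = 5.402.
E[T] = exp(μ + σ²/2) = exp(5.402 + 0.4522) = 349 m³/s.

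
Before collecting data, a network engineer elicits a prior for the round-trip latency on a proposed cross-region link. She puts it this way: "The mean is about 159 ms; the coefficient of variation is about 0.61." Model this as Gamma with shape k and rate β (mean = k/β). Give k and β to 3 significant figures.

k ≈ 2.69, β ≈ 0.0169

For Gamma(k, rate β): mean = k/β, variance = k/β², so CV = 1/√k.
CV = 0.61, hence k = 1/CV² = 2.69.
Then β = k/mean = 2.69/159 = 0.0169.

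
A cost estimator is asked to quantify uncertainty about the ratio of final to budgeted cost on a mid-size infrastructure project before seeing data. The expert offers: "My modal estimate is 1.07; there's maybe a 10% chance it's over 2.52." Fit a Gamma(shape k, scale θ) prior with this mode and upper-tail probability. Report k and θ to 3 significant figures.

Gamma(k,θ) with k>1 has mode (k−1)θ, so θ = 1.07/(k−1).
Need P(X < 2.52) = 0.9 with θ tied to k this way. Start at k = 2, θ = 1.07: P(X<2.52) ≈ 0.682.
Too low — raise k to concentrate. Iterating converges to k ≈ 3.62.
Then θ = 1.07/(3.62−1) ≈ 0.408.

k ≈ 3.62, θ ≈ 0.408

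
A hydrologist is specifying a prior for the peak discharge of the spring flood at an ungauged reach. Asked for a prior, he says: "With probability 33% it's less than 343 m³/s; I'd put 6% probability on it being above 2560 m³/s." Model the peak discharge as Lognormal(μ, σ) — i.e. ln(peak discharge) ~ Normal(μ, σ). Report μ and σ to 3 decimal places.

μ ≈ 6.281, σ ≈ 1.008

If T ~ Lognormal(μ,σ) then ln T ~ Normal(μ,σ), so the p-quantile of ln T is μ + z_p·σ.
ln(343) = 5.838 and ln(2560) = 7.848; z_{0.33} = -0.4399, z_{0.94} = 1.555.
σ = (7.848 − 5.838)/(1.555 − (-0.4399)) = 1.008.
μ = 5.838 − (-0.4399)·1.008 = 6.281.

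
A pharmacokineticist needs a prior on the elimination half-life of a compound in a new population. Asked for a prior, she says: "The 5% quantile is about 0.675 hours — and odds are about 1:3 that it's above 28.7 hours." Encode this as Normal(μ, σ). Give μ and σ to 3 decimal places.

The p-quantile of Normal(μ,σ) is μ + z_p·σ, with z_{0.05} = -1.645 and z_{0.75} = 0.6745.
Eliminate σ: μ = (z₂·x₁ − z₁·x₂)/(z₂ − z₁) = (0.6745·0.675 − (-1.645)·28.7)/2.319 = 20.550.
Then σ = (x₂ − x₁)/(z₂ − z₁) = (28.7 − 0.675)/2.319 = 12.083.

μ = 20.550, σ = 12.083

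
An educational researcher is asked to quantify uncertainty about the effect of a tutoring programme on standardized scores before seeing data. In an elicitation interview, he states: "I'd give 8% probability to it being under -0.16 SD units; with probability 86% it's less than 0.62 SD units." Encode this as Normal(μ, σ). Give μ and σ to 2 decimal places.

μ = 0.28, σ = 0.31

The p-quantile of Normal(μ,σ) is μ + z_p·σ, with z_{0.08} = -1.405 and z_{0.86} = 1.08.
Eliminate σ: μ = (z₂·x₁ − z₁·x₂)/(z₂ − z₁) = (1.08·-0.16 − (-1.405)·0.62)/2.485 = 0.28.
Then σ = (x₂ − x₁)/(z₂ − z₁) = (0.62 − -0.16)/2.485 = 0.31.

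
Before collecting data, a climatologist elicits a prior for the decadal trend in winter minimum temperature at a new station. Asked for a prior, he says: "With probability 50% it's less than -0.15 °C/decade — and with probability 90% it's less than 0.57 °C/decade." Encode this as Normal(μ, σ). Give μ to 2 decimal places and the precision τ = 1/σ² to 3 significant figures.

For Normal(μ,σ), the p-quantile is μ + z_p·σ. Here z_{0.5} = 0, z_{0.9} = 1.282.
So -0.15 = μ + 0σ and 0.57 = μ + 1.282σ.
Subtracting: σ = (0.57 − -0.15)/(1.282 − (0)) = 0.56.
Then μ = -0.15 − (0)·0.56 = -0.15.
Precision τ = 1/σ² = 1/0.5618² = 3.17.

μ = -0.15, τ = 3.17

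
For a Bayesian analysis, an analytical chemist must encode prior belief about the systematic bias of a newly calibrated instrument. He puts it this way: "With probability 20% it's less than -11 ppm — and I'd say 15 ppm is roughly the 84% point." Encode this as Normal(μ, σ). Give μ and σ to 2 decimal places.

μ = 0.92, σ = 14.16

For Normal(μ,σ), the p-quantile is μ + z_p·σ. Here z_{0.2} = -0.8416, z_{0.84} = 0.9945.
So -11 = μ − 0.8416σ and 15 = μ + 0.9945σ.
Subtracting: σ = (15 − -11)/(0.9945 − (-0.8416)) = 14.16.
Then μ = -11 − (-0.8416)·14.16 = 0.92.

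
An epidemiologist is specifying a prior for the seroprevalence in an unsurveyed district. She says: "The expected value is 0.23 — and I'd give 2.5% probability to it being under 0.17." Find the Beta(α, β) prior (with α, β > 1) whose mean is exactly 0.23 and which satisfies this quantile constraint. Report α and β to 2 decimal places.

With mean 0.23 fixed, write α = 0.23s, β = 0.77s where s = α+β.
Need P(θ < 0.17) = 0.025 under Beta(0.23s, 0.77s). Normal approximation: (q−m)/√(m(1−m)/s) ≈ z_{0.025} = -1.96, so s ≈ 0.23·0.77·(-1.96)²/(0.17−0.23)² = 189.0.
At s = 189.0: P(θ<0.17) ≈ 0.019. Adjusting to match 0.025 gives s ≈ 169.61.
So α = 0.23·169.61 ≈ 39.01, β = 0.77·169.61 ≈ 130.60.

α ≈ 39.01, β ≈ 130.60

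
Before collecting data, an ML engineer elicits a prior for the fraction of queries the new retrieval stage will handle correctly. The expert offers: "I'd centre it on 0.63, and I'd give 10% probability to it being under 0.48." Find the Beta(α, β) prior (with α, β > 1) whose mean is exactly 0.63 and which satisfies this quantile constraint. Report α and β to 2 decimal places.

α ≈ 10.96, β ≈ 6.44

With mean 0.63 fixed, write α = 0.63s, β = 0.37s where s = α+β.
Need P(θ < 0.48) = 0.1 under Beta(0.63s, 0.37s). Normal approximation: (q−m)/√(m(1−m)/s) ≈ z_{0.1} = -1.28, so s ≈ 0.63·0.37·(-1.28)²/(0.48−0.63)² = 17.0.
At s = 17.0: P(θ<0.48) ≈ 0.102. Adjusting to match 0.1 gives s ≈ 17.39.
So α = 0.63·17.39 ≈ 10.96, β = 0.37·17.39 ≈ 6.44.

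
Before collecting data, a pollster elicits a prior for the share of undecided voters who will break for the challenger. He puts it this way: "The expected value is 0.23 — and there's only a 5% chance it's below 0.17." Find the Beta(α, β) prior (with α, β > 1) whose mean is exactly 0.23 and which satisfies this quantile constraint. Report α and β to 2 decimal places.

With mean 0.23 fixed, write α = 0.23s, β = 0.77s where s = α+β.
Need P(θ < 0.17) = 0.05 under Beta(0.23s, 0.77s). Normal approximation: (q−m)/√(m(1−m)/s) ≈ z_{0.05} = -1.64, so s ≈ 0.23·0.77·(-1.64)²/(0.17−0.23)² = 133.1.
At s = 133.1: P(θ<0.17) ≈ 0.042. Adjusting to match 0.05 gives s ≈ 121.25.
So α = 0.23·121.25 ≈ 27.89, β = 0.77·121.25 ≈ 93.36.

α ≈ 27.89, β ≈ 93.36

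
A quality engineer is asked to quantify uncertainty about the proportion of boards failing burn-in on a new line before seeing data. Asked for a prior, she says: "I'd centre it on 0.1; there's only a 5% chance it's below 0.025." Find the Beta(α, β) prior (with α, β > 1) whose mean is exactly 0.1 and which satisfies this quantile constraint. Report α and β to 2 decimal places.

α ≈ 2.57, β ≈ 23.12

With mean 0.1 fixed, write α = 0.1s, β = 0.9s where s = α+β.
Need P(θ < 0.025) = 0.05 under Beta(0.1s, 0.9s). Normal approximation: (q−m)/√(m(1−m)/s) ≈ z_{0.05} = -1.64, so s ≈ 0.1·0.9·(-1.64)²/(0.025−0.1)² = 43.3.
At s = 43.3: P(θ<0.025) ≈ 0.012. Adjusting to match 0.05 gives s ≈ 25.68.
So α = 0.1·25.68 ≈ 2.57, β = 0.9·25.68 ≈ 23.12.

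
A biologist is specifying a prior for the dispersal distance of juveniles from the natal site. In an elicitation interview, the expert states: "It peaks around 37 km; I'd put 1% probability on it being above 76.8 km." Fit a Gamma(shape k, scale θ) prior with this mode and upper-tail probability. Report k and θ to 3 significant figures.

Gamma(k,θ) with k>1 has mode (k−1)θ, so θ = 37/(k−1).
Need P(X < 76.8) = 0.99 with θ tied to k this way. Start at k = 2, θ = 37: P(X<76.8) ≈ 0.614.
Too low — raise k to concentrate. Iterating converges to k ≈ 10.1.
Then θ = 37/(10.1−1) ≈ 4.05.

k ≈ 10.1, θ ≈ 4.05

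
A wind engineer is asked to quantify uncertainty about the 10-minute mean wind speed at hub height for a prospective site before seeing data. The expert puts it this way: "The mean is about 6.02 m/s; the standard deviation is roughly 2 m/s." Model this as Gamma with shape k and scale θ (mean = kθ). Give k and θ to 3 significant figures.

For Gamma(k, scale θ): mean = kθ, variance = kθ², so CV = 1/√k.
CV = SD/mean = 2/6.02 = 0.3322, hence k = 1/CV² = 9.06.
Then θ = mean/k = 6.02/9.06 = 0.664.

k ≈ 9.06, θ ≈ 0.664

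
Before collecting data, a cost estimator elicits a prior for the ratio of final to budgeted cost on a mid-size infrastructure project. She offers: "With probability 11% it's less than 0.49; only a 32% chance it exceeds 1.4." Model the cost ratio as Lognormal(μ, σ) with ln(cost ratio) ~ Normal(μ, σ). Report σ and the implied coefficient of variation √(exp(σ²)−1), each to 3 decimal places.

If T ~ Lognormal(μ,σ) then ln T ~ Normal(μ,σ), so the p-quantile of ln T is μ + z_p·σ.
ln(0.49) = -0.7133 and ln(1.4) = 0.3365; z_{0.11} = -1.227, z_{0.68} = 0.4677.
σ = (0.3365 − -0.7133)/(0.4677 − (-1.227)) = 0.620.
μ = -0.7133 − (-1.227)·0.620 = 0.047.
CV = √(exp(σ²)−1) = √(exp(0.3840)−1) = 0.684.

σ ≈ 0.620, CV ≈ 0.684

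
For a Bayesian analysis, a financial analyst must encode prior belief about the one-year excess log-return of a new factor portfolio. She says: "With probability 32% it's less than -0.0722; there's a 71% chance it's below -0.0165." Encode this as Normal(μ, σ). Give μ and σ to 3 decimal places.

The p-quantile of Normal(μ,σ) is μ + z_p·σ, with z_{0.32} = -0.4677 and z_{0.71} = 0.5534.
Eliminate σ: μ = (z₂·x₁ − z₁·x₂)/(z₂ − z₁) = (0.5534·-0.0722 − (-0.4677)·-0.0165)/1.021 = -0.047.
Then σ = (x₂ − x₁)/(z₂ − z₁) = (-0.0165 − -0.0722)/1.021 = 0.055.

μ = -0.047, σ = 0.055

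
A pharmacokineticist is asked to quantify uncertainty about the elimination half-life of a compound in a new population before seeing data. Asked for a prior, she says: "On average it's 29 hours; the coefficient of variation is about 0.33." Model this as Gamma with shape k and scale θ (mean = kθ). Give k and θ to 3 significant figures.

For Gamma(k, scale θ): mean = kθ, variance = kθ², so CV = 1/√k.
CV = 0.33, hence k = 1/CV² = 9.18.
Then θ = mean/k = 29/9.18 = 3.16.

k ≈ 9.18, θ ≈ 3.16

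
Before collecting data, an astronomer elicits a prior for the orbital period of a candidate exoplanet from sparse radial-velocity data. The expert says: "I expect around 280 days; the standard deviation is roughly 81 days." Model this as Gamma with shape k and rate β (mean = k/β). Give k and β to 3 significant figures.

For Gamma(k, rate β): mean = k/β, variance = k/β², so CV = 1/√k.
CV = SD/mean = 81/280 = 0.2893, hence k = 1/CV² = 11.9.
Then β = k/mean = 11.9/280 = 0.0427.

k ≈ 11.9, β ≈ 0.0427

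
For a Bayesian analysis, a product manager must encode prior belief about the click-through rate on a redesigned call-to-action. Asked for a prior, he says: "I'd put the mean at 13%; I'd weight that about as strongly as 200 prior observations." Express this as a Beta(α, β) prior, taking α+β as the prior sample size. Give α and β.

α = 26, β = 174

Under the effective-sample-size interpretation, Beta(α, β) has prior mean α/(α+β) and prior sample size α+β.
So α+β = 200 and α/(α+β) = 0.13, giving α = 0.13·200 = 26 and β = 200 − 26 = 174.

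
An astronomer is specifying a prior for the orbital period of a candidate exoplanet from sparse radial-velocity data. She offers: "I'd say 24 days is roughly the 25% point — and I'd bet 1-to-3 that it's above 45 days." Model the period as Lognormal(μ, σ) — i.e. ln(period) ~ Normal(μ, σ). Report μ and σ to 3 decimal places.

μ ≈ 3.492, σ ≈ 0.466

If T ~ Lognormal(μ,σ) then ln T ~ Normal(μ,σ), so the p-quantile of ln T is μ + z_p·σ.
ln(24) = 3.178 and ln(45) = 3.807; z_{0.25} = -0.6745, z_{0.75} = 0.6745.
σ = (3.807 − 3.178)/(0.6745 − (-0.6745)) = 0.466.
μ = 3.178 − (-0.6745)·0.466 = 3.492.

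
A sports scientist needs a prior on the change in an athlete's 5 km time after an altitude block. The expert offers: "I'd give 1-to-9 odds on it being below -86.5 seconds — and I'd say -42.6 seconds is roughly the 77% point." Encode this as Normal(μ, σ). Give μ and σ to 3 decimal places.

μ = -58.654, σ = 21.728

The p-quantile of Normal(μ,σ) is μ + z_p·σ, with z_{0.1} = -1.282 and z_{0.77} = 0.7388.
Eliminate σ: μ = (z₂·x₁ − z₁·x₂)/(z₂ − z₁) = (0.7388·-86.5 − (-1.282)·-42.6)/2.02 = -58.654.
Then σ = (x₂ − x₁)/(z₂ − z₁) = (-42.6 − -86.5)/2.02 = 21.728.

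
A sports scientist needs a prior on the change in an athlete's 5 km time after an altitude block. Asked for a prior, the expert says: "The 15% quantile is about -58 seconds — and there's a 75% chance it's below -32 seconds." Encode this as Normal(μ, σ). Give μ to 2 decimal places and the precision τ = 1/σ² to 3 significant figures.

The p-quantile of Normal(μ,σ) is μ + z_p·σ, with z_{0.15} = -1.036 and z_{0.75} = 0.6745.
Eliminate σ: μ = (z₂·x₁ − z₁·x₂)/(z₂ − z₁) = (0.6745·-58 − (-1.036)·-32)/1.711 = -42.25.
Then σ = (x₂ − x₁)/(z₂ − z₁) = (-32 − -58)/1.711 = 15.20.
Precision τ = 1/σ² = 1/15.2² = 0.00433.

μ = -42.25, τ = 0.00433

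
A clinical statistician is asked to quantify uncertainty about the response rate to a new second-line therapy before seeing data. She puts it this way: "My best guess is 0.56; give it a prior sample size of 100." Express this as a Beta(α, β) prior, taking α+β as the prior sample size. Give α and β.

α = 56, β = 44

Under the effective-sample-size interpretation, Beta(α, β) has prior mean α/(α+β) and prior sample size α+β.
So α+β = 100 and α/(α+β) = 0.56, giving α = 0.56·100 = 56 and β = 100 − 56 = 44.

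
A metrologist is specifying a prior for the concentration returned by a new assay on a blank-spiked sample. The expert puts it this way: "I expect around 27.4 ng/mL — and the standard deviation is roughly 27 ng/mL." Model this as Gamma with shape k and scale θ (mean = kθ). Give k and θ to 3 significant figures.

For Gamma(k, scale θ): mean = kθ, variance = kθ², so CV = 1/√k.
CV = SD/mean = 27/27.4 = 0.9854, hence k = 1/CV² = 1.03.
Then θ = mean/k = 27.4/1.03 = 26.6.

k ≈ 1.03, θ ≈ 26.6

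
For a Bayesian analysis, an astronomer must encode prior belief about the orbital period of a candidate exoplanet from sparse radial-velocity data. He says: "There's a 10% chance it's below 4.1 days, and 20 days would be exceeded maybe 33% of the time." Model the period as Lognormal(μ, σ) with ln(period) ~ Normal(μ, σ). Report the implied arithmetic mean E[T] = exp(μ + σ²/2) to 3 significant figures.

E[T] ≈ 20.4 days

If T ~ Lognormal(μ,σ) then ln T ~ Normal(μ,σ), so the p-quantile of ln T is μ + z_p·σ.
ln(4.1) = 1.411 and ln(20) = 2.996; z_{0.1} = -1.282, z_{0.67} = 0.4399.
σ = (2.996 − 1.411)/(0.4399 − (-1.282)) = 0.921.
μ = 1.411 − (-1.282)·0.921 = 2.591.
E[T] = exp(μ + σ²/2) = exp(2.591 + 0.4237) = 20.4 days.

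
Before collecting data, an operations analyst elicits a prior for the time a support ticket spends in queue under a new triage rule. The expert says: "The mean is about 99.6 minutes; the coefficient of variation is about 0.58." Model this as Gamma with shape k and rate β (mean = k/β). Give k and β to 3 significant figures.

k ≈ 2.97, β ≈ 0.0298

For Gamma(k, rate β): mean = k/β, variance = k/β², so CV = 1/√k.
CV = 0.58, hence k = 1/CV² = 2.97.
Then β = k/mean = 2.97/99.6 = 0.0298.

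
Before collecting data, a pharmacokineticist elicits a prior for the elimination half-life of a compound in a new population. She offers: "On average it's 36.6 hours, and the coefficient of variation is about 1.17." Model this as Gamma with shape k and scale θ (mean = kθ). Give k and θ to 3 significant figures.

For Gamma(k, scale θ): mean = kθ, variance = kθ², so CV = 1/√k.
CV = 1.17, hence k = 1/CV² = 0.731.
Then θ = mean/k = 36.6/0.731 = 50.1.

k ≈ 0.731, θ ≈ 50.1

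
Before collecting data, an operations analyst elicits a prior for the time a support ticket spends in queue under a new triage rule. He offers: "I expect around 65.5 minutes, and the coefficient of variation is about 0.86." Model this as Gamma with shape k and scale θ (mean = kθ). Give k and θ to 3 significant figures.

For Gamma(k, scale θ): mean = kθ, variance = kθ², so CV = 1/√k.
CV = 0.86, hence k = 1/CV² = 1.35.
Then θ = mean/k = 65.5/1.35 = 48.4.

k ≈ 1.35, θ ≈ 48.4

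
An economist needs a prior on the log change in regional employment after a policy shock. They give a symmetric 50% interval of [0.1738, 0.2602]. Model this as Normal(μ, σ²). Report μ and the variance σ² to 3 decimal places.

μ = 0.217, σ² = 0.004

A symmetric 50% interval runs μ ± z·σ with z = 0.6745.
Half-width = 0.0432, so σ = 0.0432/0.6745 = 0.0640 and σ² = 0.004.
μ is the interval midpoint, 0.217.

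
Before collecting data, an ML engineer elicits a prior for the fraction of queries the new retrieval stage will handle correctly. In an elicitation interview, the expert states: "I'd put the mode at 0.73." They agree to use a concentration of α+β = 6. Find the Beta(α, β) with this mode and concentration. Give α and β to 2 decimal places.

For α,β > 1 the Beta mode is (α−1)/(α+β−2). With α+β = 6, the mode is (α−1)/4.
Set (α−1)/4 = 0.73 → α = 1 + 0.73·4 = 3.92.
β = 6 − α = 2.08.

α = 3.92, β = 2.08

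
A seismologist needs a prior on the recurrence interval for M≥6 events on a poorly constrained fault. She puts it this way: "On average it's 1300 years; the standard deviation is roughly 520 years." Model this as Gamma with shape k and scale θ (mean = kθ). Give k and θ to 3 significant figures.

For Gamma(k, scale θ): mean = kθ, variance = kθ², so CV = 1/√k.
CV = SD/mean = 520/1300 = 0.4, hence k = 1/CV² = 6.25.
Then θ = mean/k = 1300/6.25 = 208.

k ≈ 6.25, θ ≈ 208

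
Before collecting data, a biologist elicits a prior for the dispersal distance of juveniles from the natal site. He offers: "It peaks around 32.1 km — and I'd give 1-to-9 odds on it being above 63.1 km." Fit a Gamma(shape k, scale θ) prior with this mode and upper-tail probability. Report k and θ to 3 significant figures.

Gamma(k,θ) with k>1 has mode (k−1)θ, so θ = 32.1/(k−1).
Need P(X < 63.1) = 0.9 with θ tied to k this way. Start at k = 2, θ = 32.1: P(X<63.1) ≈ 0.585.
Too low — raise k to concentrate. Iterating converges to k ≈ 5.19.
Then θ = 32.1/(5.19−1) ≈ 7.65.

k ≈ 5.19, θ ≈ 7.65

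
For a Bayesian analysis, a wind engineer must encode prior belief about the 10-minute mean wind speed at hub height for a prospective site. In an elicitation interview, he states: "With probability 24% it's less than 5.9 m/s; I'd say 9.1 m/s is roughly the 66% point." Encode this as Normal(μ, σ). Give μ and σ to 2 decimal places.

μ = 7.92, σ = 2.86

For Normal(μ,σ), the p-quantile is μ + z_p·σ. Here z_{0.24} = -0.7063, z_{0.66} = 0.4125.
So 5.9 = μ − 0.7063σ and 9.1 = μ + 0.4125σ.
Subtracting: σ = (9.1 − 5.9)/(0.4125 − (-0.7063)) = 2.86.
Then μ = 5.9 − (-0.7063)·2.86 = 7.92.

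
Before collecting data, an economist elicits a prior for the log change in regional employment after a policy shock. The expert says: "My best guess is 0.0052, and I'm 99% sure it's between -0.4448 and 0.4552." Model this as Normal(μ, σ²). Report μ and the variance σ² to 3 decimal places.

μ = 0.005, σ² = 0.031

A symmetric 99% interval runs μ ± z·σ with z = 2.576.
Half-width = 0.45, so σ = 0.45/2.576 = 0.1747 and σ² = 0.031.
μ is the stated best guess, 0.005.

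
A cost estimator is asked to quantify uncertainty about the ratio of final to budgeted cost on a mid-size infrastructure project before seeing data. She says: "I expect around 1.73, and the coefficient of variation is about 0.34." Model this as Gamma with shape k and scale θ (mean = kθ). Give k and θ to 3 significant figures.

For Gamma(k, scale θ): mean = kθ, variance = kθ², so CV = 1/√k.
CV = 0.34, hence k = 1/CV² = 8.65.
Then θ = mean/k = 1.73/8.65 = 0.2.

k ≈ 8.65, θ ≈ 0.2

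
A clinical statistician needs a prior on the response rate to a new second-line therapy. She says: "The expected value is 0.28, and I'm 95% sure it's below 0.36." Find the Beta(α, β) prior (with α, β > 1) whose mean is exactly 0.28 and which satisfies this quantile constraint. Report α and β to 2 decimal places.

α ≈ 25.31, β ≈ 65.08

With mean 0.28 fixed, write α = 0.28s, β = 0.72s where s = α+β.
Need P(θ < 0.36) = 0.95 under Beta(0.28s, 0.72s). Normal approximation: (q−m)/√(m(1−m)/s) ≈ z_{0.95} = 1.64, so s ≈ 0.28·0.72·(1.64)²/(0.36−0.28)² = 85.2.
At s = 85.2: P(θ<0.36) ≈ 0.945. Adjusting to match 0.95 gives s ≈ 90.38.
So α = 0.28·90.38 ≈ 25.31, β = 0.72·90.38 ≈ 65.08.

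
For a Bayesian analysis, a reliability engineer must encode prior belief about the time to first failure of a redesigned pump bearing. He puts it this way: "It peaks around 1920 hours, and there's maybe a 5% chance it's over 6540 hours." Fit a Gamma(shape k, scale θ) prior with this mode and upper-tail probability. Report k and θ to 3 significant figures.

k ≈ 2.73, θ ≈ 1110

Gamma(k,θ) with k>1 has mode (k−1)θ, so θ = 1920/(k−1).
Need P(X < 6540) = 0.95 with θ tied to k this way. Start at k = 2, θ = 1920: P(X<6540) ≈ 0.854.
Too low — raise k to concentrate. Iterating converges to k ≈ 2.73.
Then θ = 1920/(2.73−1) ≈ 1110.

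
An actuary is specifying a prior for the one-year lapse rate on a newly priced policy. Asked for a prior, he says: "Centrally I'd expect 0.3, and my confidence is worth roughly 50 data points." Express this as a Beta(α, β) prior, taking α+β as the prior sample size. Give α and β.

α = 15, β = 35

Under the effective-sample-size interpretation, Beta(α, β) has prior mean α/(α+β) and prior sample size α+β.
So α+β = 50 and α/(α+β) = 0.3, giving α = 0.3·50 = 15 and β = 50 − 15 = 35.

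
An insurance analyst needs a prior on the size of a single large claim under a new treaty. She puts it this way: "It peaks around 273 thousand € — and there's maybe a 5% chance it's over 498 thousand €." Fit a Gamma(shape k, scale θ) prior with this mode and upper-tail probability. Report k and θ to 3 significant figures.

Gamma(k,θ) with k>1 has mode (k−1)θ, so θ = 273/(k−1).
Need P(X < 498) = 0.95 with θ tied to k this way. Start at k = 2, θ = 273: P(X<498) ≈ 0.544.
Too low — raise k to concentrate. Iterating converges to k ≈ 8.71.
Then θ = 273/(8.71−1) ≈ 35.4.

k ≈ 8.71, θ ≈ 35.4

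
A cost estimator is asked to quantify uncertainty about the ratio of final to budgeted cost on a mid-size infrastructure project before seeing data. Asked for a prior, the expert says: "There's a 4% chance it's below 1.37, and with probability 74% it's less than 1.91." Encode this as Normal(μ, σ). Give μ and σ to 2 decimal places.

μ = 1.76, σ = 0.23

The p-quantile of Normal(μ,σ) is μ + z_p·σ, with z_{0.04} = -1.751 and z_{0.74} = 0.6433.
Eliminate σ: μ = (z₂·x₁ − z₁·x₂)/(z₂ − z₁) = (0.6433·1.37 − (-1.751)·1.91)/2.394 = 1.76.
Then σ = (x₂ − x₁)/(z₂ − z₁) = (1.91 − 1.37)/2.394 = 0.23.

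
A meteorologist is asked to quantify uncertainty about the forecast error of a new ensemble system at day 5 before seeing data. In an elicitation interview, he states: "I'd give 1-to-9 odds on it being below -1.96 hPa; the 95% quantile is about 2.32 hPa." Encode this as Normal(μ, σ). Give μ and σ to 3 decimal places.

μ = -0.086, σ = 1.463

For Normal(μ,σ), the p-quantile is μ + z_p·σ. Here z_{0.1} = -1.282, z_{0.95} = 1.645.
So -1.96 = μ − 1.282σ and 2.32 = μ + 1.645σ.
Subtracting: σ = (2.32 − -1.96)/(1.645 − (-1.282)) = 1.463.
Then μ = -1.96 − (-1.282)·1.463 = -0.086.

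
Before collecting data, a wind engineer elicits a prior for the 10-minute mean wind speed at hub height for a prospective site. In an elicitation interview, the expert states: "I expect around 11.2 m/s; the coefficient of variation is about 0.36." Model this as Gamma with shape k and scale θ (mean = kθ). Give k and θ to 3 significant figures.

For Gamma(k, scale θ): mean = kθ, variance = kθ², so CV = 1/√k.
CV = 0.36, hence k = 1/CV² = 7.72.
Then θ = mean/k = 11.2/7.72 = 1.45.

k ≈ 7.72, θ ≈ 1.45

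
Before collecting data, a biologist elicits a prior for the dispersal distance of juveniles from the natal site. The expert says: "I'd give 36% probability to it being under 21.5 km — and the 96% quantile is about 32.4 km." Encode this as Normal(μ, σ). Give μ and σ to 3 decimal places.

The p-quantile of Normal(μ,σ) is μ + z_p·σ, with z_{0.36} = -0.3585 and z_{0.96} = 1.751.
Eliminate σ: μ = (z₂·x₁ − z₁·x₂)/(z₂ − z₁) = (1.751·21.5 − (-0.3585)·32.4)/2.109 = 23.353.
Then σ = (x₂ − x₁)/(z₂ − z₁) = (32.4 − 21.5)/2.109 = 5.168.

μ = 23.353, σ = 5.168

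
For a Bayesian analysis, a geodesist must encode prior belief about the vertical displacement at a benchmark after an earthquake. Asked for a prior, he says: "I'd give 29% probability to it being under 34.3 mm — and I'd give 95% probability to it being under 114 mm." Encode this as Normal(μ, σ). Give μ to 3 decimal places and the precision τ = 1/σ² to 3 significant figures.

The p-quantile of Normal(μ,σ) is μ + z_p·σ, with z_{0.29} = -0.5534 and z_{0.95} = 1.645.
Eliminate σ: μ = (z₂·x₁ − z₁·x₂)/(z₂ − z₁) = (1.645·34.3 − (-0.5534)·114)/2.198 = 54.364.
Then σ = (x₂ − x₁)/(z₂ − z₁) = (114 − 34.3)/2.198 = 36.256.
Precision τ = 1/σ² = 1/36.26² = 0.000761.

μ = 54.364, τ = 0.000761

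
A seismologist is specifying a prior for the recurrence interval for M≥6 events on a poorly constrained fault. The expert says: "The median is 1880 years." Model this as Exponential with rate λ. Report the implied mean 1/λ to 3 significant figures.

mean ≈ 2710 years

Exponential median = ln 2 / λ, so λ = ln 2 / 1880.0 = 0.000369.
Mean = 1/λ = 2710 years.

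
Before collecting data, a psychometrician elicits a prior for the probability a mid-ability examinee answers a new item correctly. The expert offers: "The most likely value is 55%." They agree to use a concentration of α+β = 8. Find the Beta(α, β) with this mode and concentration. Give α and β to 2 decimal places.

For α,β > 1 the Beta mode is (α−1)/(α+β−2). With α+β = 8, the mode is (α−1)/6.
Set (α−1)/6 = 0.55 → α = 1 + 0.55·6 = 4.30.
β = 8 − α = 3.70.

α = 4.30, β = 3.70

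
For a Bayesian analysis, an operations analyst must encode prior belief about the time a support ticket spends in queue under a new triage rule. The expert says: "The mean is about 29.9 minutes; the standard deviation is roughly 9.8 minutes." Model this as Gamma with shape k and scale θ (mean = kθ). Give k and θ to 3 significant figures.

For Gamma(k, scale θ): mean = kθ, variance = kθ², so CV = 1/√k.
CV = SD/mean = 9.8/29.9 = 0.3278, hence k = 1/CV² = 9.31.
Then θ = mean/k = 29.9/9.31 = 3.21.

k ≈ 9.31, θ ≈ 3.21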